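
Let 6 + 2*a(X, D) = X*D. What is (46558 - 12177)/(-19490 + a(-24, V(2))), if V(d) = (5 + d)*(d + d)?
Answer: -34381/19829 ≈ -1.7339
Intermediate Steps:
V(d) = 2*d*(5 + d) (V(d) = (5 + d)*(2*d) = 2*d*(5 + d))
a(X, D) = -3 + D*X/2 (a(X, D) = -3 + (X*D)/2 = -3 + (D*X)/2 = -3 + D*X/2)
(46558 - 12177)/(-19490 + a(-24, V(2))) = (46558 - 12177)/(-19490 + (-3 + (½)*(2*2*(5 + 2))*(-24))) = 34381/(-19490 + (-3 + (½)*(2*2*7)*(-24))) = 34381/(-19490 + (-3 + (½)*28*(-24))) = 34381/(-19490 + (-3 - 336)) = 34381/(-19490 - 339) = 34381/(-19829) = 34381*(-1/19829) = -34381/19829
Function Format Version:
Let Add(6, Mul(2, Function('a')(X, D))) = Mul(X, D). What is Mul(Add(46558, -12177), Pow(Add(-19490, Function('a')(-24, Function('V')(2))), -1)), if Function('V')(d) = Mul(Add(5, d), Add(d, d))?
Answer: Rational(-34381, 19829) ≈ -1.7339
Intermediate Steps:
Function('V')(d) = Mul(2, d, Add(5, d)) (Function('V')(d) = Mul(Add(5, d), Mul(2, d)) = Mul(2, d, Add(5, d)))
Function('a')(X, D) = Add(-3, Mul(Rational(1, 2), D, X)) (Function('a')(X, D) = Add(-3, Mul(Rational(1, 2), Mul(X, D))) = Add(-3, Mul(Rational(1, 2), Mul(D, X))) = Add(-3, Mul(Rational(1, 2), D, X)))
Mul(Add(46558, -12177), Pow(Add(-19490, Function('a')(-24, Function('V')(2))), -1)) = Mul(Add(46558, -12177), Pow(Add(-19490, Add(-3, Mul(Rational(1, 2), Mul(2, 2, Add(5, 2)), -24))), -1)) = Mul(34381, Pow(Add(-19490, Add(-3, Mul(Rational(1, 2), Mul(2, 2, 7), -24))), -1)) = Mul(34381, Pow(Add(-19490, Add(-3, Mul(Rational(1, 2), 28, -24))), -1)) = Mul(34381, Pow(Add(-19490, Add(-3, -336)), -1)) = Mul(34381, Pow(Add(-19490, -339), -1)) = Mul(34381, Pow(-19829, -1)) = Mul(34381, Rational(-1, 19829)) = Rational(-34381, 19829)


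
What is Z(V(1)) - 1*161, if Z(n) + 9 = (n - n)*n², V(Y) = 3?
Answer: -170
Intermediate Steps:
Z(n) = -9 (Z(n) = -9 + (n - n)*n² = -9 + 0*n² = -9 + 0 = -9)
Z(V(1)) - 1*161 = -9 - 1*161 = -9 - 161 = -170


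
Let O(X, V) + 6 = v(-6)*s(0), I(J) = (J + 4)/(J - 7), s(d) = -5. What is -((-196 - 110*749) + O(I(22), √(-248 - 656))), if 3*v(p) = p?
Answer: 82582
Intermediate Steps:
v(p) = p/3
I(J) = (4 + J)/(-7 + J)
O(X, V) = 4 (O(X, V) = -6 + ((⅓)*(-6))*(-5) = -6 - 2*(-5) = -6 + 10 = 4)
-((-196 - 110*749) + O(I(22), √(-248 - 656))) = -((-196 - 110*749) + 4) = -((-196 - 82390) + 4) = -(-82586 + 4) = -1*(-82582) = 82582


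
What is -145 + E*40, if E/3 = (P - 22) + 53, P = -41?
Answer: -1345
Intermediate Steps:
E = -30 (E = 3*((-41 - 22) + 53) = 3*(-63 + 53) = 3*(-10) = -30)
-145 + E*40 = -145 - 30*40 = -145 - 1200 = -1345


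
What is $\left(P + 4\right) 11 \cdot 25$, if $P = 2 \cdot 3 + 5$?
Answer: $4125$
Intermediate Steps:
$P = 11$ ($P = 6 + 5 = 11$)
$\left(P + 4\right) 11 \cdot 25 = \left(11 + 4\right) 11 \cdot 25 = 15 \cdot 11 \cdot 25 = 165 \cdot 25 = 4125$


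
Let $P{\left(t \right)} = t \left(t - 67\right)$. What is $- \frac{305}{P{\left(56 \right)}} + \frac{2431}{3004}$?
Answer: $\frac{603429}{462616} \approx 1.3044$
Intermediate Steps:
$P{\left(t \right)} = t \left(-67 + t\right)$
$- \frac{305}{P{\left(56 \right)}} + \frac{2431}{3004} = - \frac{305}{56 \left(-67 + 56\right)} + \frac{2431}{3004} = - \frac{305}{56 \left(-11\right)} + 2431 \cdot \frac{1}{3004} = - \frac{305}{-616} + \frac{2431}{3004} = \left(-305\right) \left(- \frac{1}{616}\right) + \frac{2431}{3004} = \frac{305}{616} + \frac{2431}{3004} = \frac{603429}{462616}$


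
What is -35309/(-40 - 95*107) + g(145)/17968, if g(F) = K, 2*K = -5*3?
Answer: 1268711149/366726880 ≈ 3.4596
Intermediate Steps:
K = -15/2 (K = (-5*3)/2 = (1/2)*(-15) = -15/2 ≈ -7.5000)
g(F) = -15/2
-35309/(-40 - 95*107) + g(145)/17968 = -35309/(-40 - 95*107) - 15/2/17968 = -35309/(-40 - 10165) - 15/2*1/17968 = -35309/(-10205) - 15/35936 = -35309*(-1/10205) - 15/35936 = 35309/10205 - 15/35936 = 1268711149/366726880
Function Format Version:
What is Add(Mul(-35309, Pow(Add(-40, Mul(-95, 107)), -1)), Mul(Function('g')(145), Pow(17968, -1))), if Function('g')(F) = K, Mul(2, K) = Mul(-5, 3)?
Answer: Rational(1268711149, 366726880) ≈ 3.4596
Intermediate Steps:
K = Rational(-15, 2) (K = Mul(Rational(1, 2), Mul(-5, 3)) = Mul(Rational(1, 2), -15) = Rational(-15, 2) ≈ -7.5000)
Function('g')(F) = Rational(-15, 2)
Add(Mul(-35309, Pow(Add(-40, Mul(-95, 107)), -1)), Mul(Function('g')(145), Pow(17968, -1))) = Add(Mul(-35309, Pow(Add(-40, Mul(-95, 107)), -1)), Mul(Rational(-15, 2), Pow(17968, -1))) = Add(Mul(-35309, Pow(Add(-40, -10165), -1)), Mul(Rational(-15, 2), Rational(1, 17968))) = Add(Mul(-35309, Pow(-10205, -1)), Rational(-15, 35936)) = Add(Mul(-35309, Rational(-1, 10205)), Rational(-15, 35936)) = Add(Rational(35309, 10205), Rational(-15, 35936)) = Rational(1268711149, 366726880)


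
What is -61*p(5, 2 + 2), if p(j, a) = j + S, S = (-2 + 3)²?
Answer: -366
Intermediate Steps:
S = 1 (S = 1² = 1)
p(j, a) = 1 + j (p(j, a) = j + 1 = 1 + j)
-61*p(5, 2 + 2) = -61*(1 + 5) = -61*6 = -366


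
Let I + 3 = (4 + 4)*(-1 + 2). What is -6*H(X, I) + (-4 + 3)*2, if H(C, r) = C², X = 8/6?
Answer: -38/3 ≈ -12.667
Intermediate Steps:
I = 5 (I = -3 + (4 + 4)*(-1 + 2) = -3 + 8*1 = -3 + 8 = 5)
X = 4/3 (X = 8*(⅙) = 4/3 ≈ 1.3333)
-6*H(X, I) + (-4 + 3)*2 = -6*(4/3)² + (-4 + 3)*2 = -6*16/9 - 1*2 = -32/3 - 2 = -38/3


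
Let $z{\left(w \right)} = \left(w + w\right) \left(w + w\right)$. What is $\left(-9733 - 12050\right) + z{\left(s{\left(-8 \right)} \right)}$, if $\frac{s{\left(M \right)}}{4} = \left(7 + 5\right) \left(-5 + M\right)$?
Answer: $1535721$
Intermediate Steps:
$s{\left(M \right)} = -240 + 48 M$ ($s{\left(M \right)} = 4 \left(7 + 5\right) \left(-5 + M\right) = 4 \cdot 12 \left(-5 + M\right) = 4 \left(-60 + 12 M\right) = -240 + 48 M$)
$z{\left(w \right)} = 4 w^{2}$ ($z{\left(w \right)} = 2 w 2 w = 4 w^{2}$)
$\left(-9733 - 12050\right) + z{\left(s{\left(-8 \right)} \right)} = \left(-9733 - 12050\right) + 4 \left(-240 + 48 \left(-8\right)\right)^{2} = -21783 + 4 \left(-240 - 384\right)^{2} = -21783 + 4 \left(-624\right)^{2} = -21783 + 4 \cdot 389376 = -21783 + 1557504 = 1535721$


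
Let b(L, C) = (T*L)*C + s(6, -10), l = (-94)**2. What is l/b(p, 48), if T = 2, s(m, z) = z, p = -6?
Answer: -4418/293 ≈ -15.078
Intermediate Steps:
l = 8836
b(L, C) = -10 + 2*C*L (b(L, C) = (2*L)*C - 10 = 2*C*L - 10 = -10 + 2*C*L)
l/b(p, 48) = 8836/(-10 + 2*48*(-6)) = 8836/(-10 - 576) = 8836/(-586) = 8836*(-1/586) = -4418/293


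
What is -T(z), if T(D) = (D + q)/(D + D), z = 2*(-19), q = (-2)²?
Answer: -17/38 ≈ -0.44737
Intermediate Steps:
q = 4
z = -38
T(D) = (4 + D)/(2*D) (T(D) = (D + 4)/(D + D) = (4 + D)/((2*D)) = (4 + D)*(1/(2*D)) = (4 + D)/(2*D))
-T(z) = -(4 - 38)/(2*(-38)) = -(-1)*(-34)/(2*38) = -1*17/38 = -17/38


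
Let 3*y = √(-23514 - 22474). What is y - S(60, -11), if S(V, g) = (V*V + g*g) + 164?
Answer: -3885 + 2*I*√11497/3 ≈ -3885.0 + 71.483*I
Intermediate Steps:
y = 2*I*√11497/3 (y = √(-23514 - 22474)/3 = √(-45988)/3 = (2*I*√11497)/3 = 2*I*√11497/3 ≈ 71.483*I)
S(V, g) = 164 + V² + g² (S(V, g) = (V² + g²) + 164 = 164 + V² + g²)
y - S(60, -11) = 2*I*√11497/3 - (164 + 60² + (-11)²) = 2*I*√11497/3 - (164 + 3600 + 121) = 2*I*√11497/3 - 1*3885 = 2*I*√11497/3 - 3885 = -3885 + 2*I*√11497/3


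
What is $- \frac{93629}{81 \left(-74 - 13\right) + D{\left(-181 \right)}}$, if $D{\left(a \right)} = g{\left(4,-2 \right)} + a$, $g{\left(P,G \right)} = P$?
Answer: $\frac{93629}{7224} \approx 12.961$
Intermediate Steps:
$D{\left(a \right)} = 4 + a$
$- \frac{93629}{81 \left(-74 - 13\right) + D{\left(-181 \right)}} = - \frac{93629}{81 \left(-74 - 13\right) + \left(4 - 181\right)} = - \frac{93629}{81 \left(-87\right) - 177} = - \frac{93629}{-7047 - 177} = - \frac{93629}{-7224} = \left(-93629\right) \left(- \frac{1}{7224}\right) = \frac{93629}{7224}$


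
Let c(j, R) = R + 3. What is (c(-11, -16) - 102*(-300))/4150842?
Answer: 30587/4150842 ≈ 0.0073689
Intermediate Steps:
c(j, R) = 3 + R
(c(-11, -16) - 102*(-300))/4150842 = ((3 - 16) - 102*(-300))/4150842 = (-13 + 30600)*(1/4150842) = 30587*(1/4150842) = 30587/4150842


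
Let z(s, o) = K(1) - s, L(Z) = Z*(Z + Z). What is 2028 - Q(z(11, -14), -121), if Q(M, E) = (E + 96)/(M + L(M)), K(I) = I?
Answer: 77069/38 ≈ 2028.1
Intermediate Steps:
L(Z) = 2*Z**2 (L(Z) = Z*(2*Z) = 2*Z**2)
z(s, o) = 1 - s
Q(M, E) = (96 + E)/(M + 2*M**2) (Q(M, E) = (E + 96)/(M + 2*M**2) = (96 + E)/(M + 2*M**2))
2028 - Q(z(11, -14), -121) = 2028 - (96 - 121)/((1 - 1*11)*(1 + 2*(1 - 1*11))) = 2028 - (-25)/((1 - 11)*(1 + 2*(1 - 11))) = 2028 - (-25)/((-10)*(1 + 2*(-10))) = 2028 - (-1)*(-25)/(10*(1 - 20)) = 2028 - (-1)*(-25)/(10*(-19)) = 2028 - (-1)*(-1)*(-25)/(10*19) = 2028 - 1*(-5/38) = 2028 + 5/38 = 77069/38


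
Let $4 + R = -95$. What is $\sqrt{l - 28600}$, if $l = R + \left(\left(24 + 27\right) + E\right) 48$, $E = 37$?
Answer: $5 i \sqrt{979} \approx 156.44 i$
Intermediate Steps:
$R = -99$ ($R = -4 - 95 = -99$)
$l = 4125$ ($l = -99 + \left(\left(24 + 27\right) + 37\right) 48 = -99 + \left(51 + 37\right) 48 = -99 + 88 \cdot 48 = -99 + 4224 = 4125$)
$\sqrt{l - 28600} = \sqrt{4125 - 28600} = \sqrt{-24475} = 5 i \sqrt{979}$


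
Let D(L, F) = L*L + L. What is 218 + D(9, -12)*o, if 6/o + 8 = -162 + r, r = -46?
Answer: 431/2 ≈ 215.50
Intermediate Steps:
D(L, F) = L + L**2 (D(L, F) = L**2 + L = L + L**2)
o = -1/36 (o = 6/(-8 + (-162 - 46)) = 6/(-8 - 208) = 6/(-216) = 6*(-1/216) = -1/36 ≈ -0.027778)
218 + D(9, -12)*o = 218 + (9*(1 + 9))*(-1/36) = 218 + (9*10)*(-1/36) = 218 + 90*(-1/36) = 218 - 5/2 = 431/2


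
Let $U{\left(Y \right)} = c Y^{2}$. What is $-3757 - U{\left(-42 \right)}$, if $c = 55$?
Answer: $-100777$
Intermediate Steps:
$U{\left(Y \right)} = 55 Y^{2}$
$-3757 - U{\left(-42 \right)} = -3757 - 55 \left(-42\right)^{2} = -3757 - 55 \cdot 1764 = -3757 - 97020 = -100777$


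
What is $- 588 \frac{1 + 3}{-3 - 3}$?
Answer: $392$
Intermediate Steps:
$- 588 \frac{1 + 3}{-3 - 3} = - 588 \frac{4}{-6} = - 588 \cdot 4 \left(- \frac{1}{6}\right) = \left(-588\right) \left(- \frac{2}{3}\right) = 392$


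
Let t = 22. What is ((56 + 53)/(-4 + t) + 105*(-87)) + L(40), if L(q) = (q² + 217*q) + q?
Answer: 21439/18 ≈ 1191.1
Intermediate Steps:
L(q) = q² + 218*q
((56 + 53)/(-4 + t) + 105*(-87)) + L(40) = ((56 + 53)/(-4 + 22) + 105*(-87)) + 40*(218 + 40) = (109/18 - 9135) + 40*258 = (109*(1/18) - 9135) + 10320 = (109/18 - 9135) + 10320 = -164321/18 + 10320 = 21439/18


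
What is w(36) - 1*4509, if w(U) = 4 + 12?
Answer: -4493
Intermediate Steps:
w(U) = 16
w(36) - 1*4509 = 16 - 1*4509 = 16 - 4509 = -4493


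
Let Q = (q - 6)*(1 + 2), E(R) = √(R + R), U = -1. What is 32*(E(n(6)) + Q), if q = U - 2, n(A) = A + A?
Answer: -864 + 64*√6 ≈ -707.23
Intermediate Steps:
n(A) = 2*A
E(R) = √2*√R (E(R) = √(2*R) = √2*√R)
q = -3 (q = -1 - 2 = -3)
Q = -27 (Q = (-3 - 6)*(1 + 2) = -9*3 = -27)
32*(E(n(6)) + Q) = 32*(√2*√(2*6) - 27) = 32*(√2*√12 - 27) = 32*(√2*(2*√3) - 27) = 32*(2*√6 - 27) = 32*(-27 + 2*√6) = -864 + 64*√6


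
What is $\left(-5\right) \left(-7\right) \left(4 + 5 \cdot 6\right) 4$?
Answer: $4760$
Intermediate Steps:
$\left(-5\right) \left(-7\right) \left(4 + 5 \cdot 6\right) 4 = 35 \left(4 + 30\right) 4 = 35 \cdot 34 \cdot 4 = 1190 \cdot 4 = 4760$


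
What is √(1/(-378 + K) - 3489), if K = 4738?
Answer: I*√16581122510/2180 ≈ 59.068*I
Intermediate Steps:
√(1/(-378 + K) - 3489) = √(1/(-378 + 4738) - 3489) = √(1/4360 - 3489) = √(-15212039/4360) = I*√16581122510/2180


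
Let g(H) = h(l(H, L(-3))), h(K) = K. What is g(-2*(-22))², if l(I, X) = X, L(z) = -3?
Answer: 9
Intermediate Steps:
g(H) = -3
g(-2*(-22))² = (-3)² = 9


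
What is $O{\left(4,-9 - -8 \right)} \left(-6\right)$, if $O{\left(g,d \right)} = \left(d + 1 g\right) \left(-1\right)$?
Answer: $18$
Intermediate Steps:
$O{\left(g,d \right)} = - d - g$ ($O{\left(g,d \right)} = \left(d + g\right) \left(-1\right) = - d - g$)
$O{\left(4,-9 - -8 \right)} \left(-6\right) = \left(- (-9 - -8) - 4\right) \left(-6\right) = \left(- (-9 + 8) - 4\right) \left(-6\right) = \left(\left(-1\right) \left(-1\right) - 4\right) \left(-6\right) = \left(1 - 4\right) \left(-6\right) = \left(-3\right) \left(-6\right) = 18$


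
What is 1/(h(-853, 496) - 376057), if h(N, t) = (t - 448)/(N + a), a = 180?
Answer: -673/253086409 ≈ -2.6592e-6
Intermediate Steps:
h(N, t) = (-448 + t)/(180 + N) (h(N, t) = (t - 448)/(N + 180) = (-448 + t)/(180 + N))
1/(h(-853, 496) - 376057) = 1/((-448 + 496)/(180 - 853) - 376057) = 1/(48/(-673) - 376057) = 1/(-1/673*48 - 376057) = 1/(-48/673 - 376057) = 1/(-253086409/673) = -673/253086409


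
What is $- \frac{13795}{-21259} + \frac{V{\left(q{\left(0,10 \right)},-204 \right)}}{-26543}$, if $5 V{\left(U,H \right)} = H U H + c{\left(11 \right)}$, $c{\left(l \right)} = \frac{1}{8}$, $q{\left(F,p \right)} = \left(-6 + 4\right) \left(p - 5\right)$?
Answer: $\frac{85423569661}{22571105480} \approx 3.7846$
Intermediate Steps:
$q{\left(F,p \right)} = 10 - 2 p$ ($q{\left(F,p \right)} = - 2 \left(-5 + p\right) = 10 - 2 p$)
$c{\left(l \right)} = \frac{1}{8}$
$V{\left(U,H \right)} = \frac{1}{40} + \frac{U H^{2}}{5}$ ($V{\left(U,H \right)} = \frac{H U H + \frac{1}{8}}{5} = \frac{U H^{2} + \frac{1}{8}}{5} = \frac{\frac{1}{8} + U H^{2}}{5} = \frac{1}{40} + \frac{U H^{2}}{5}$)
$- \frac{13795}{-21259} + \frac{V{\left(q{\left(0,10 \right)},-204 \right)}}{-26543} = - \frac{13795}{-21259} + \frac{\frac{1}{40} + \frac{\left(10 - 20\right) \left(-204\right)^{2}}{5}}{-26543} = \left(-13795\right) \left(- \frac{1}{21259}\right) + \left(\frac{1}{40} + \frac{1}{5} \left(10 - 20\right) 41616\right) \left(- \frac{1}{26543}\right) = \frac{13795}{21259} + \left(\frac{1}{40} + \frac{1}{5} \left(-10\right) 41616\right) \left(- \frac{1}{26543}\right) = \frac{13795}{21259} + \left(\frac{1}{40} - 83232\right) \left(- \frac{1}{26543}\right) = \frac{13795}{21259} - - \frac{3329279}{1061720} = \frac{13795}{21259} + \frac{3329279}{1061720} = \frac{85423569661}{22571105480}$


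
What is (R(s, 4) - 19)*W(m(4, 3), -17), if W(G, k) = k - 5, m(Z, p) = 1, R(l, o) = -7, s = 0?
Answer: 572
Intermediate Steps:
W(G, k) = -5 + k
(R(s, 4) - 19)*W(m(4, 3), -17) = (-7 - 19)*(-5 - 17) = -26*(-22) = 572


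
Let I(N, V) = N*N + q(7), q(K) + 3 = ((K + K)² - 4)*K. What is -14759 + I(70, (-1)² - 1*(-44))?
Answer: -8518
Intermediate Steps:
q(K) = -3 + K*(-4 + 4*K²) (q(K) = -3 + ((K + K)² - 4)*K = -3 + ((2*K)² - 4)*K = -3 + (4*K² - 4)*K = -3 + (-4 + 4*K²)*K = -3 + K*(-4 + 4*K²))
I(N, V) = 1341 + N² (I(N, V) = N*N + (-3 - 4*7 + 4*7³) = N² + (-3 - 28 + 4*343) = N² + (-3 - 28 + 1372) = N² + 1341 = 1341 + N²)
-14759 + I(70, (-1)² - 1*(-44)) = -14759 + (1341 + 70²) = -14759 + (1341 + 4900) = -14759 + 6241 = -8518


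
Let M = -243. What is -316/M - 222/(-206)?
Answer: 59521/25029 ≈ 2.3781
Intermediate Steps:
-316/M - 222/(-206) = -316/(-243) - 222/(-206) = -316*(-1/243) - 222*(-1/206) = 316/243 + 111/103 = 59521/25029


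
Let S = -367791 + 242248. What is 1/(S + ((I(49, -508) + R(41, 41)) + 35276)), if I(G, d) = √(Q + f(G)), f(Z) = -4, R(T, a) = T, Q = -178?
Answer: -45113/4070365629 - I*√182/8140731258 ≈ -1.1083e-5 - 1.6572e-9*I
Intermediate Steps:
I(G, d) = I*√182 (I(G, d) = √(-178 - 4) = √(-182) = I*√182)
S = -125543
1/(S + ((I(49, -508) + R(41, 41)) + 35276)) = 1/(-125543 + ((I*√182 + 41) + 35276)) = 1/(-125543 + ((41 + I*√182) + 35276)) = 1/(-125543 + (35317 + I*√182)) = 1/(-90226 + I*√182)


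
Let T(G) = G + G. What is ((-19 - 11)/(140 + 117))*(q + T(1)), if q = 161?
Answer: -4890/257 ≈ -19.027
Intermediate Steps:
T(G) = 2*G
((-19 - 11)/(140 + 117))*(q + T(1)) = ((-19 - 11)/(140 + 117))*(161 + 2*1) = (-30/257)*(161 + 2) = -30*1/257*163 = -30/257*163 = -4890/257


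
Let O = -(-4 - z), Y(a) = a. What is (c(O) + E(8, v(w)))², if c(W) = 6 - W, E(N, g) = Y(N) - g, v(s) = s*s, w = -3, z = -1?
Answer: 4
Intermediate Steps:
v(s) = s²
E(N, g) = N - g
O = 3 (O = -(-4 - 1*(-1)) = -(-4 + 1) = -1*(-3) = 3)
(c(O) + E(8, v(w)))² = ((6 - 1*3) + (8 - 1*(-3)²))² = ((6 - 3) + (8 - 1*9))² = (3 + (8 - 9))² = (3 - 1)² = 2² = 4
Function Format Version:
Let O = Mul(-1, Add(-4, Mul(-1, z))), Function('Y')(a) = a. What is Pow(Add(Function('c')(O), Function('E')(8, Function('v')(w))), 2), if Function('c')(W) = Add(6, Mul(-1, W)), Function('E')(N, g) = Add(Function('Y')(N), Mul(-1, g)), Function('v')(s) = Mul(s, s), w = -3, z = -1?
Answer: 4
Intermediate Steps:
Function('v')(s) = Pow(s, 2)
Function('E')(N, g) = Add(N, Mul(-1, g))
O = 3 (O = Mul(-1, Add(-4, Mul(-1, -1))) = Mul(-1, Add(-4, 1)) = Mul(-1, -3) = 3)
Pow(Add(Function('c')(O), Function('E')(8, Function('v')(w))), 2) = Pow(Add(Add(6, Mul(-1, 3)), Add(8, Mul(-1, Pow(-3, 2)))), 2) = Pow(Add(Add(6, -3), Add(8, Mul(-1, 9))), 2) = Pow(Add(3, Add(8, -9)), 2) = Pow(Add(3, -1), 2) = Pow(2, 2) = 4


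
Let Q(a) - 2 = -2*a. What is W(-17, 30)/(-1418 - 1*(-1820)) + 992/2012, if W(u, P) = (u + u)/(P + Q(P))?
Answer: 1404295/2830884 ≈ 0.49606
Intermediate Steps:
Q(a) = 2 - 2*a
W(u, P) = 2*u/(2 - P) (W(u, P) = (u + u)/(P + (2 - 2*P)) = (2*u)/(2 - P) = 2*u/(2 - P))
W(-17, 30)/(-1418 - 1*(-1820)) + 992/2012 = (2*(-17)/(2 - 1*30))/(-1418 - 1*(-1820)) + 992/2012 = (2*(-17)/(2 - 30))/(-1418 + 1820) + 992*(1/2012) = (2*(-17)/(-28))/402 + 248/503 = (2*(-17)*(-1/28))*(1/402) + 248/503 = (17/14)*(1/402) + 248/503 = 17/5628 + 248/503 = 1404295/2830884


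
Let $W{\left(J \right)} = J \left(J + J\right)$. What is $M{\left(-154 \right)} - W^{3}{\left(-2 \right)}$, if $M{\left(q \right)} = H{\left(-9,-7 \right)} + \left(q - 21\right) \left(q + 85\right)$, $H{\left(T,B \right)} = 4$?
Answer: $11567$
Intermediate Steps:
$W{\left(J \right)} = 2 J^{2}$ ($W{\left(J \right)} = J 2 J = 2 J^{2}$)
$M{\left(q \right)} = 4 + \left(-21 + q\right) \left(85 + q\right)$ ($M{\left(q \right)} = 4 + \left(q - 21\right) \left(q + 85\right) = 4 + \left(-21 + q\right) \left(85 + q\right)$)
$M{\left(-154 \right)} - W^{3}{\left(-2 \right)} = \left(-1781 + \left(-154\right)^{2} + 64 \left(-154\right)\right) - \left(2 \left(-2\right)^{2}\right)^{3} = \left(-1781 + 23716 - 9856\right) - \left(2 \cdot 4\right)^{3} = 12079 - 8^{3} = 12079 - 512 = 11567$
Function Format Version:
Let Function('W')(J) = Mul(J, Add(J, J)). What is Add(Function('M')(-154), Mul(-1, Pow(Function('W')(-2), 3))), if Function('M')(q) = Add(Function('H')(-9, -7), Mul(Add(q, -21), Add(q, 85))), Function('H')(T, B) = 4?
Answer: 11567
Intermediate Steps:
Function('W')(J) = Mul(2, Pow(J, 2)) (Function('W')(J) = Mul(J, Mul(2, J)) = Mul(2, Pow(J, 2)))
Function('M')(q) = Add(4, Mul(Add(-21, q), Add(85, q))) (Function('M')(q) = Add(4, Mul(Add(q, -21), Add(q, 85))) = Add(4, Mul(Add(-21, q), Add(85, q))))
Add(Function('M')(-154), Mul(-1, Pow(Function('W')(-2), 3))) = Add(Add(-1781, Pow(-154, 2), Mul(64, -154)), Mul(-1, Pow(Mul(2, Pow(-2, 2)), 3))) = Add(Add(-1781, 23716, -9856), Mul(-1, Pow(Mul(2, 4), 3))) = Add(12079, Mul(-1, Pow(8, 3))) = Add(12079, Mul(-1, 512)) = Add(12079, -512) = 11567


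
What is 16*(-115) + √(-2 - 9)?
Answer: -1840 + I*√11 ≈ -1840.0 + 3.3166*I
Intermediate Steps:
16*(-115) + √(-2 - 9) = -1840 + √(-11) = -1840 + I*√11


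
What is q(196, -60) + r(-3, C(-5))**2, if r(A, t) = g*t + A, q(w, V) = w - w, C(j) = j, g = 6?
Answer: 1089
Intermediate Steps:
q(w, V) = 0
r(A, t) = A + 6*t (r(A, t) = 6*t + A = A + 6*t)
q(196, -60) + r(-3, C(-5))**2 = 0 + (-3 + 6*(-5))**2 = 0 + (-3 - 30)**2 = 0 + (-33)**2 = 0 + 1089 = 1089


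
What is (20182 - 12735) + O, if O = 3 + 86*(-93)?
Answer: -548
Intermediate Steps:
O = -7995 (O = 3 - 7998 = -7995)
(20182 - 12735) + O = (20182 - 12735) - 7995 = 7447 - 7995 = -548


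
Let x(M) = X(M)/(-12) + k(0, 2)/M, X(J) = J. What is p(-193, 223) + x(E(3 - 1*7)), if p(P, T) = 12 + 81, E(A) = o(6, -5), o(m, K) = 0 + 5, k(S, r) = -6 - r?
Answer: 5459/60 ≈ 90.983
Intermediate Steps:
o(m, K) = 5
E(A) = 5
p(P, T) = 93
x(M) = -8/M - M/12 (x(M) = M/(-12) + (-6 - 1*2)/M = M*(-1/12) + (-6 - 2)/M = -M/12 - 8/M = -8/M - M/12)
p(-193, 223) + x(E(3 - 1*7)) = 93 + (-8/5 - 1/12*5) = 93 + (-8*1/5 - 5/12) = 93 + (-8/5 - 5/12) = 93 - 121/60 = 5459/60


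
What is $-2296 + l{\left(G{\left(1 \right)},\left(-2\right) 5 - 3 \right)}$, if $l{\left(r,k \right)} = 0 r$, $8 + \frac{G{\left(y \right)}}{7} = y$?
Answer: $-2296$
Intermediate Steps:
$G{\left(y \right)} = -56 + 7 y$
$l{\left(r,k \right)} = 0$
$-2296 + l{\left(G{\left(1 \right)},\left(-2\right) 5 - 3 \right)} = -2296 + 0 = -2296$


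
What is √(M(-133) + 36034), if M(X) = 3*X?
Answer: √35635 ≈ 188.77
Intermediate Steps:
√(M(-133) + 36034) = √(3*(-133) + 36034) = √(-399 + 36034) = √35635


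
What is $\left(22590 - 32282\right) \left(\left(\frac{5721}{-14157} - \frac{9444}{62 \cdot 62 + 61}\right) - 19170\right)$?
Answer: $\frac{311299045175812}{1675245} \approx 1.8582 \cdot 10^{8}$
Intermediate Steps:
$\left(22590 - 32282\right) \left(\left(\frac{5721}{-14157} - \frac{9444}{62 \cdot 62 + 61}\right) - 19170\right) = - 9692 \left(\left(5721 \left(- \frac{1}{14157}\right) - \frac{9444}{3844 + 61}\right) - 19170\right) = - 9692 \left(\left(- \frac{1907}{4719} - \frac{9444}{3905}\right) - 19170\right) = - 9692 \left(- \frac{4728461}{1675245} - 19170\right) = \left(-9692\right) \left(- \frac{32119175111}{1675245}\right) = \frac{311299045175812}{1675245}$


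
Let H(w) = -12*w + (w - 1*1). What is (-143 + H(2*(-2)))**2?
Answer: 10000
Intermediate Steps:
H(w) = -1 - 11*w (H(w) = -12*w + (w - 1) = -12*w + (-1 + w) = -1 - 11*w)
(-143 + H(2*(-2)))**2 = (-143 + (-1 - 22*(-2)))**2 = (-143 + (-1 - 11*(-4)))**2 = (-143 + (-1 + 44))**2 = (-143 + 43)**2 = (-100)**2 = 10000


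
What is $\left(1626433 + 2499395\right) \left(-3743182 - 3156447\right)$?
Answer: $-28466682517812$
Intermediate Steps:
$\left(1626433 + 2499395\right) \left(-3743182 - 3156447\right) = 4125828 \left(-6899629\right) = -28466682517812$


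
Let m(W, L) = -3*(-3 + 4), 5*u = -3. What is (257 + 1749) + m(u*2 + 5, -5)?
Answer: 2003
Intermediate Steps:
u = -⅗ (u = (⅕)*(-3) = -⅗ ≈ -0.60000)
m(W, L) = -3 (m(W, L) = -3*1 = -3)
(257 + 1749) + m(u*2 + 5, -5) = (257 + 1749) - 3 = 2006 - 3 = 2003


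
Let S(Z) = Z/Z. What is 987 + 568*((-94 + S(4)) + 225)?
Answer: 75963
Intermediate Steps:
S(Z) = 1
987 + 568*((-94 + S(4)) + 225) = 987 + 568*((-94 + 1) + 225) = 987 + 568*(-93 + 225) = 987 + 568*132 = 987 + 74976 = 75963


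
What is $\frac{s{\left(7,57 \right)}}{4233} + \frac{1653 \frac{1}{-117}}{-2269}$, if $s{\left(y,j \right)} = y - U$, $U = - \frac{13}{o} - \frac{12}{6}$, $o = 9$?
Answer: $\frac{9769867}{1123747209} \approx 0.008694$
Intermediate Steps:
$U = - \frac{31}{9}$ ($U = - \frac{13}{9} - \frac{12}{6} = \left(-13\right) \frac{1}{9} - 2 = - \frac{13}{9} - 2 = - \frac{31}{9} \approx -3.4444$)
$s{\left(y,j \right)} = \frac{31}{9} + y$ ($s{\left(y,j \right)} = y - - \frac{31}{9} = y + \frac{31}{9} = \frac{31}{9} + y$)
$\frac{s{\left(7,57 \right)}}{4233} + \frac{1653 \frac{1}{-117}}{-2269} = \frac{\frac{31}{9} + 7}{4233} + \frac{1653 \frac{1}{-117}}{-2269} = \frac{94}{9} \cdot \frac{1}{4233} + 1653 \left(- \frac{1}{117}\right) \left(- \frac{1}{2269}\right) = \frac{94}{38097} - - \frac{551}{88491} = \frac{94}{38097} + \frac{551}{88491} = \frac{9769867}{1123747209}$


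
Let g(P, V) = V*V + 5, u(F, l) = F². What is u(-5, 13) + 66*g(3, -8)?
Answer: 4579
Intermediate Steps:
g(P, V) = 5 + V² (g(P, V) = V² + 5 = 5 + V²)
u(-5, 13) + 66*g(3, -8) = (-5)² + 66*(5 + (-8)²) = 25 + 66*(5 + 64) = 25 + 66*69 = 25 + 4554 = 4579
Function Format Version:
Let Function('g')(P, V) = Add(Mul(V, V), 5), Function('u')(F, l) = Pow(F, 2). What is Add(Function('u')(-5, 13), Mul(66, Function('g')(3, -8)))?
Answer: 4579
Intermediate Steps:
Function('g')(P, V) = Add(5, Pow(V, 2)) (Function('g')(P, V) = Add(Pow(V, 2), 5) = Add(5, Pow(V, 2)))
Add(Function('u')(-5, 13), Mul(66, Function('g')(3, -8))) = Add(Pow(-5, 2), Mul(66, Add(5, Pow(-8, 2)))) = Add(25, Mul(66, Add(5, 64))) = Add(25, Mul(66, 69)) = Add(25, 4554) = 4579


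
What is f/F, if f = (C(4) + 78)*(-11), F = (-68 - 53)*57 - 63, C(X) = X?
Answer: 451/3480 ≈ 0.12960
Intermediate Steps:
F = -6960 (F = -121*57 - 63 = -6897 - 63 = -6960)
f = -902 (f = (4 + 78)*(-11) = 82*(-11) = -902)
f/F = -902/(-6960) = -902*(-1/6960) = 451/3480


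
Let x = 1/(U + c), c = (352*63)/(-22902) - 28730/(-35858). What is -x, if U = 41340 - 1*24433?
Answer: -6221363/105183544752 ≈ -5.9148e-5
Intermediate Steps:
U = 16907 (U = 41340 - 24433 = 16907)
c = -1039489/6221363 (c = 22176*(-1/22902) - 28730*(-1/35858) = -336/347 + 14365/17929 = -1039489/6221363 ≈ -0.16708)
x = 6221363/105183544752 (x = 1/(16907 - 1039489/6221363) = 1/(105183544752/6221363) = 6221363/105183544752 ≈ 5.9148e-5)
-x = -1*6221363/105183544752 = -6221363/105183544752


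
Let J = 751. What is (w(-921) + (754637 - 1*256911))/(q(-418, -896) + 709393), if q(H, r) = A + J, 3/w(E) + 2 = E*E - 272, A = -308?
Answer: 422055223045/601917503412 ≈ 0.70118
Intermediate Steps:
w(E) = 3/(-274 + E**2) (w(E) = 3/(-2 + (E*E - 272)) = 3/(-2 + (E**2 - 272)) = 3/(-2 + (-272 + E**2)) = 3/(-274 + E**2))
q(H, r) = 443 (q(H, r) = -308 + 751 = 443)
(w(-921) + (754637 - 1*256911))/(q(-418, -896) + 709393) = (3/(-274 + (-921)**2) + (754637 - 1*256911))/(443 + 709393) = (3/(-274 + 848241) + (754637 - 256911))/709836 = (3/847967 + 497726)*(1/709836) = (422055223045/847967)*(1/709836) = 422055223045/601917503412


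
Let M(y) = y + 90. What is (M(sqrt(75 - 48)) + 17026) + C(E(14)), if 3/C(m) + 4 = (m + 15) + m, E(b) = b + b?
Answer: 1146775/67 + 3*sqrt(3) ≈ 17121.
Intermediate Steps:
E(b) = 2*b
C(m) = 3/(11 + 2*m) (C(m) = 3/(-4 + ((m + 15) + m)) = 3/(-4 + ((15 + m) + m)) = 3/(-4 + (15 + 2*m)) = 3/(11 + 2*m))
M(y) = 90 + y
(M(sqrt(75 - 48)) + 17026) + C(E(14)) = ((90 + sqrt(75 - 48)) + 17026) + 3/(11 + 2*(2*14)) = ((90 + sqrt(27)) + 17026) + 3/(11 + 2*28) = ((90 + 3*sqrt(3)) + 17026) + 3/(11 + 56) = (17116 + 3*sqrt(3)) + 3/67 = 1146775/67 + 3*sqrt(3)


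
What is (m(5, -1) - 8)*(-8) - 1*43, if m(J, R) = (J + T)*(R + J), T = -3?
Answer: -43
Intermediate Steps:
m(J, R) = (-3 + J)*(J + R) (m(J, R) = (J - 3)*(R + J) = (-3 + J)*(J + R))
(m(5, -1) - 8)*(-8) - 1*43 = ((5² - 3*5 - 3*(-1) + 5*(-1)) - 8)*(-8) - 1*43 = ((25 - 15 + 3 - 5) - 8)*(-8) - 43 = (8 - 8)*(-8) - 43 = 0*(-8) - 43 = 0 - 43 = -43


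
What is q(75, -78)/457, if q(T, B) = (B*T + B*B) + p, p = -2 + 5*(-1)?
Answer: 227/457 ≈ 0.49672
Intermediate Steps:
p = -7 (p = -2 - 5 = -7)
q(T, B) = -7 + B² + B*T (q(T, B) = (B*T + B*B) - 7 = (B*T + B²) - 7 = (B² + B*T) - 7 = -7 + B² + B*T)
q(75, -78)/457 = (-7 + (-78)² - 78*75)/457 = (-7 + 6084 - 5850)*(1/457) = 227*(1/457) = 227/457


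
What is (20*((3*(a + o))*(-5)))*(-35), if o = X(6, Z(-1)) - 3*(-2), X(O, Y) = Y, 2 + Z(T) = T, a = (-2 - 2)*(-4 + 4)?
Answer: 31500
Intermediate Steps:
a = 0 (a = -4*0 = 0)
Z(T) = -2 + T
o = 3 (o = (-2 - 1) - 3*(-2) = -3 + 6 = 3)
(20*((3*(a + o))*(-5)))*(-35) = (20*((3*(0 + 3))*(-5)))*(-35) = (20*((3*3)*(-5)))*(-35) = (20*(9*(-5)))*(-35) = (20*(-45))*(-35) = -900*(-35) = 31500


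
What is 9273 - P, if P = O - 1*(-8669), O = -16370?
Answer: 16974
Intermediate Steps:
P = -7701 (P = -16370 - 1*(-8669) = -16370 + 8669 = -7701)
9273 - P = 9273 - 1*(-7701) = 9273 + 7701 = 16974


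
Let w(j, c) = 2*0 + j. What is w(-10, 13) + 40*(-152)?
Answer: -6090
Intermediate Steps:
w(j, c) = j (w(j, c) = 0 + j = j)
w(-10, 13) + 40*(-152) = -10 + 40*(-152) = -10 - 6080 = -6090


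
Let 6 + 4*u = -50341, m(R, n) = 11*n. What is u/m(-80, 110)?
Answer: -4577/440 ≈ -10.402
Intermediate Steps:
u = -50347/4 (u = -3/2 + (¼)*(-50341) = -3/2 - 50341/4 = -50347/4 ≈ -12587.)
u/m(-80, 110) = -50347/(4*(11*110)) = -50347/4/1210 = -50347/4*1/1210 = -4577/440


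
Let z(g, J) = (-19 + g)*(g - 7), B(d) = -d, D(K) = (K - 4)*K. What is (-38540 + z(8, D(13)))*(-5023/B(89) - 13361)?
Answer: 45648470406/89 ≈ 5.1290e+8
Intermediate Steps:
D(K) = K*(-4 + K) (D(K) = (-4 + K)*K = K*(-4 + K))
z(g, J) = (-19 + g)*(-7 + g)
(-38540 + z(8, D(13)))*(-5023/B(89) - 13361) = (-38540 + (133 + 8**2 - 26*8))*(-5023/((-1*89)) - 13361) = (-38540 + (133 + 64 - 208))*(-5023/(-89) - 13361) = (-38540 - 11)*(-5023*(-1/89) - 13361) = -38551*(5023/89 - 13361) = -38551*(-1184106/89) = 45648470406/89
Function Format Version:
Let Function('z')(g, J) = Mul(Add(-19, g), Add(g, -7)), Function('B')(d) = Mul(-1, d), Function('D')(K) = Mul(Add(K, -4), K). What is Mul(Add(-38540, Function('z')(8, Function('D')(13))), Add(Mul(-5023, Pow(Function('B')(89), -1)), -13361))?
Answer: Rational(45648470406, 89) ≈ 5.1290e+8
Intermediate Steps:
Function('D')(K) = Mul(K, Add(-4, K)) (Function('D')(K) = Mul(Add(-4, K), K) = Mul(K, Add(-4, K)))
Function('z')(g, J) = Mul(Add(-19, g), Add(-7, g))
Mul(Add(-38540, Function('z')(8, Function('D')(13))), Add(Mul(-5023, Pow(Function('B')(89), -1)), -13361)) = Mul(Add(-38540, Add(133, Pow(8, 2), Mul(-26, 8))), Add(Mul(-5023, Pow(Mul(-1, 89), -1)), -13361)) = Mul(Add(-38540, Add(133, 64, -208)), Add(Mul(-5023, Pow(-89, -1)), -13361)) = Mul(Add(-38540, -11), Add(Mul(-5023, Rational(-1, 89)), -13361)) = Mul(-38551, Add(Rational(5023, 89), -13361)) = Mul(-38551, Rational(-1184106, 89)) = Rational(45648470406, 89)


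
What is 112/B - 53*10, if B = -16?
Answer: -537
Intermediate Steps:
112/B - 53*10 = 112/(-16) - 53*10 = 112*(-1/16) - 530 = -7 - 530 = -537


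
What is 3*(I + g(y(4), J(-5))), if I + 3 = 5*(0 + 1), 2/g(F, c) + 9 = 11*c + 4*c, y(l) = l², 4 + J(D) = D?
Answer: 143/24 ≈ 5.9583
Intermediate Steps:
J(D) = -4 + D
g(F, c) = 2/(-9 + 15*c) (g(F, c) = 2/(-9 + (11*c + 4*c)) = 2/(-9 + 15*c))
I = 2 (I = -3 + 5*(0 + 1) = -3 + 5*1 = -3 + 5 = 2)
3*(I + g(y(4), J(-5))) = 3*(2 + 2/(3*(-3 + 5*(-4 - 5)))) = 3*(2 + 2/(3*(-3 + 5*(-9)))) = 3*(2 + 2/(3*(-3 - 45))) = 3*(2 + (⅔)/(-48)) = 3*(2 + (⅔)*(-1/48)) = 3*(2 - 1/72) = 3*(143/72) = 143/24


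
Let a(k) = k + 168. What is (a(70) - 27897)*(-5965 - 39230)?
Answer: 1250048505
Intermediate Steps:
a(k) = 168 + k
(a(70) - 27897)*(-5965 - 39230) = ((168 + 70) - 27897)*(-5965 - 39230) = (238 - 27897)*(-45195) = -27659*(-45195) = 1250048505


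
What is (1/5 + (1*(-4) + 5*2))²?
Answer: 961/25 ≈ 38.440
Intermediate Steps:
(1/5 + (1*(-4) + 5*2))² = (⅕ + (-4 + 10))² = (⅕ + 6)² = (31/5)² = 961/25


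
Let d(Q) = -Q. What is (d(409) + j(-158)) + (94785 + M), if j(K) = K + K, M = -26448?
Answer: 67612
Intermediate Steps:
j(K) = 2*K
(d(409) + j(-158)) + (94785 + M) = (-1*409 + 2*(-158)) + (94785 - 26448) = (-409 - 316) + 68337 = -725 + 68337 = 67612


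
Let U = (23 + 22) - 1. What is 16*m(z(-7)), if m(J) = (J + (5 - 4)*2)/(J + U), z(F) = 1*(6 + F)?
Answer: 16/43 ≈ 0.37209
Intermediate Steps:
z(F) = 6 + F
U = 44 (U = 45 - 1 = 44)
m(J) = (2 + J)/(44 + J) (m(J) = (J + (5 - 4)*2)/(J + 44) = (J + 1*2)/(44 + J) = (J + 2)/(44 + J) = (2 + J)/(44 + J))
16*m(z(-7)) = 16*((2 + (6 - 7))/(44 + (6 - 7))) = 16*((2 - 1)/(44 - 1)) = 16*(1/43) = 16/43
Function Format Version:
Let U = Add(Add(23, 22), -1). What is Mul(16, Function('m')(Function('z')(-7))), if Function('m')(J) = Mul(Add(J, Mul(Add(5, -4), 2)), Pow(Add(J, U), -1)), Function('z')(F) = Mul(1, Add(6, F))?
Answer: Rational(16, 43) ≈ 0.37209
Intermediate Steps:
Function('z')(F) = Add(6, F)
U = 44 (U = Add(45, -1) = 44)
Function('m')(J) = Mul(Pow(Add(44, J), -1), Add(2, J)) (Function('m')(J) = Mul(Add(J, Mul(Add(5, -4), 2)), Pow(Add(J, 44), -1)) = Mul(Add(J, Mul(1, 2)), Pow(Add(44, J), -1)) = Mul(Add(J, 2), Pow(Add(44, J), -1)) = Mul(Add(2, J), Pow(Add(44, J), -1)) = Mul(Pow(Add(44, J), -1), Add(2, J)))
Mul(16, Function('m')(Function('z')(-7))) = Mul(16, Mul(Pow(Add(44, Add(6, -7)), -1), Add(2, Add(6, -7)))) = Mul(16, Mul(Pow(Add(44, -1), -1), Add(2, -1))) = Mul(16, Mul(Pow(43, -1), 1)) = Mul(16, Mul(Rational(1, 43), 1)) = Mul(16, Rational(1, 43)) = Rational(16, 43)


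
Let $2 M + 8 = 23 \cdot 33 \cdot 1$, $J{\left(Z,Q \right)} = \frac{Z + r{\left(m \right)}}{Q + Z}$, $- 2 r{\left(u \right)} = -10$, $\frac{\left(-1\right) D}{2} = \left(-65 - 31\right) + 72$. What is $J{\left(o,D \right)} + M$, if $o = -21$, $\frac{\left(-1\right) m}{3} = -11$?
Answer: $\frac{20245}{54} \approx 374.91$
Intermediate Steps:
$D = 48$ ($D = - 2 \left(\left(-65 - 31\right) + 72\right) = - 2 \left(-96 + 72\right) = \left(-2\right) \left(-24\right) = 48$)
$m = 33$ ($m = \left(-3\right) \left(-11\right) = 33$)
$r{\left(u \right)} = 5$ ($r{\left(u \right)} = \left(- \frac{1}{2}\right) \left(-10\right) = 5$)
$J{\left(Z,Q \right)} = \frac{5 + Z}{Q + Z}$ ($J{\left(Z,Q \right)} = \frac{Z + 5}{Q + Z} = \frac{5 + Z}{Q + Z}$)
$M = \frac{751}{2}$ ($M = -4 + \frac{23 \cdot 33 \cdot 1}{2} = -4 + \frac{759 \cdot 1}{2} = -4 + \frac{1}{2} \cdot 759 = -4 + \frac{759}{2} = \frac{751}{2} \approx 375.5$)
$J{\left(o,D \right)} + M = \frac{5 - 21}{48 - 21} + \frac{751}{2} = \frac{1}{27} \left(-16\right) + \frac{751}{2} = - \frac{16}{27} + \frac{751}{2} = \frac{20245}{54}$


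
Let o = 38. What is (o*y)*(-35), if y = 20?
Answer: -26600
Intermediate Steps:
(o*y)*(-35) = (38*20)*(-35) = 760*(-35) = -26600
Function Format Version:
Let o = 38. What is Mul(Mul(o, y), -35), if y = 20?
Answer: -26600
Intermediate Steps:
Mul(Mul(o, y), -35) = Mul(Mul(38, 20), -35) = Mul(760, -35) = -26600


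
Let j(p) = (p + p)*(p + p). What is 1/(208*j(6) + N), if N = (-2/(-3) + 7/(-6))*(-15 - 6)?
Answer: 2/59925 ≈ 3.3375e-5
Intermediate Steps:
j(p) = 4*p² (j(p) = (2*p)*(2*p) = 4*p²)
N = 21/2 (N = (-2*(-⅓) + 7*(-⅙))*(-21) = (⅔ - 7/6)*(-21) = -½*(-21) = 21/2 ≈ 10.500)
1/(208*j(6) + N) = 1/(208*(4*6²) + 21/2) = 1/(208*(4*36) + 21/2) = 1/(208*144 + 21/2) = 1/(29952 + 21/2) = 1/(59925/2) = 2/59925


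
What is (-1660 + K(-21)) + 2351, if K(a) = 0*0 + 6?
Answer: 697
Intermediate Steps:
K(a) = 6 (K(a) = 0 + 6 = 6)
(-1660 + K(-21)) + 2351 = (-1660 + 6) + 2351 = -1654 + 2351 = 697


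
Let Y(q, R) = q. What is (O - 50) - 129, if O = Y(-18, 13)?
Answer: -197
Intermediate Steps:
O = -18
(O - 50) - 129 = (-18 - 50) - 129 = -68 - 129 = -197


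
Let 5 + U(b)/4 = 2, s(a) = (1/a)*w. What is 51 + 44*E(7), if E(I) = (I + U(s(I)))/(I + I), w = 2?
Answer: 247/7 ≈ 35.286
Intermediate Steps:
s(a) = 2/a (s(a) = (1/a)*2 = 2/a)
U(b) = -12 (U(b) = -20 + 4*2 = -20 + 8 = -12)
E(I) = (-12 + I)/(2*I) (E(I) = (I - 12)/(I + I) = (-12 + I)/((2*I)) = (-12 + I)*(1/(2*I)) = (-12 + I)/(2*I))
51 + 44*E(7) = 51 + 44*((½)*(-12 + 7)/7) = 51 + 44*((½)*(⅐)*(-5)) = 51 + 44*(-5/14) = 51 - 110/7 = 247/7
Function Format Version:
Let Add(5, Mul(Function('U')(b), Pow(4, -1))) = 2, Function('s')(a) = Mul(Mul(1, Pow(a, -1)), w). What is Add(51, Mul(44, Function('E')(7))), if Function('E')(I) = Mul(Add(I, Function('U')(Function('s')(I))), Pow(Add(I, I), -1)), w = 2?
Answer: Rational(247, 7) ≈ 35.286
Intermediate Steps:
Function('s')(a) = Mul(2, Pow(a, -1)) (Function('s')(a) = Mul(Mul(1, Pow(a, -1)), 2) = Mul(Pow(a, -1), 2) = Mul(2, Pow(a, -1)))
Function('U')(b) = -12 (Function('U')(b) = Add(-20, Mul(4, 2)) = Add(-20, 8) = -12)
Function('E')(I) = Mul(Rational(1, 2), Pow(I, -1), Add(-12, I)) (Function('E')(I) = Mul(Add(I, -12), Pow(Add(I, I), -1)) = Mul(Add(-12, I), Pow(Mul(2, I), -1)) = Mul(Add(-12, I), Mul(Rational(1, 2), Pow(I, -1))) = Mul(Rational(1, 2), Pow(I, -1), Add(-12, I)))
Add(51, Mul(44, Function('E')(7))) = Add(51, Mul(44, Mul(Rational(1, 2), Pow(7, -1), Add(-12, 7)))) = Add(51, Mul(44, Mul(Rational(1, 2), Rational(1, 7), -5))) = Add(51, Mul(44, Rational(-5, 14))) = Add(51, Rational(-110, 7)) = Rational(247, 7)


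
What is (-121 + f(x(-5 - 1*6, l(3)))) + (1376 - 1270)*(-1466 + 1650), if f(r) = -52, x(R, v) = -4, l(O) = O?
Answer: 19331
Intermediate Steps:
(-121 + f(x(-5 - 1*6, l(3)))) + (1376 - 1270)*(-1466 + 1650) = (-121 - 52) + (1376 - 1270)*(-1466 + 1650) = -173 + 106*184 = -173 + 19504 = 19331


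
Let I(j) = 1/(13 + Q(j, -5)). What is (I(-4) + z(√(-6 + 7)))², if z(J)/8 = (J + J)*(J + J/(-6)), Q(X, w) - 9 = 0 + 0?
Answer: 779689/4356 ≈ 178.99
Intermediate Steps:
Q(X, w) = 9 (Q(X, w) = 9 + (0 + 0) = 9 + 0 = 9)
z(J) = 40*J²/3 (z(J) = 8*((J + J)*(J + J/(-6))) = 8*((2*J)*(J + J*(-⅙))) = 8*((2*J)*(J - J/6)) = 8*((2*J)*(5*J/6)) = 8*(5*J²/3) = 40*J²/3)
I(j) = 1/22 (I(j) = 1/(13 + 9) = 1/22)
(I(-4) + z(√(-6 + 7)))² = (1/22 + 40*(√(-6 + 7))²/3)² = (1/22 + 40*(√1)²/3)² = (1/22 + (40/3)*1²)² = (1/22 + (40/3)*1)² = (1/22 + 40/3)² = (883/66)² = 779689/4356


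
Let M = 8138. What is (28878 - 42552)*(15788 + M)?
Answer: -327164124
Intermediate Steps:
(28878 - 42552)*(15788 + M) = (28878 - 42552)*(15788 + 8138) = -13674*23926 = -327164124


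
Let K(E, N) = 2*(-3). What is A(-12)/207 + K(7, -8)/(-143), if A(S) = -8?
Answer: 98/29601 ≈ 0.0033107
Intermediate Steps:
K(E, N) = -6
A(-12)/207 + K(7, -8)/(-143) = -8/207 - 6/(-143) = -8*1/207 - 6*(-1/143) = -8/207 + 6/143 = 98/29601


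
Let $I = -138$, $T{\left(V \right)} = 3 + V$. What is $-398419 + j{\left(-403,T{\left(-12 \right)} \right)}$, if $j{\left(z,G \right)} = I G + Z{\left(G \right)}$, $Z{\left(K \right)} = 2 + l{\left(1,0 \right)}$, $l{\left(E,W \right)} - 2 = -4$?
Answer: $-397177$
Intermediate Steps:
$l{\left(E,W \right)} = -2$ ($l{\left(E,W \right)} = 2 - 4 = -2$)
$Z{\left(K \right)} = 0$ ($Z{\left(K \right)} = 2 - 2 = 0$)
$j{\left(z,G \right)} = - 138 G$ ($j{\left(z,G \right)} = - 138 G + 0 = - 138 G$)
$-398419 + j{\left(-403,T{\left(-12 \right)} \right)} = -398419 - 138 \left(3 - 12\right) = -398419 - -1242 = -398419 + 1242 = -397177$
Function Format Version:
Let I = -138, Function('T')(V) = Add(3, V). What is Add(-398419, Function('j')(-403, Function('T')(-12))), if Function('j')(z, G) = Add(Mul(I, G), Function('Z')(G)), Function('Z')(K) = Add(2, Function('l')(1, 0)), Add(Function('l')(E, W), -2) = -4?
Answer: -397177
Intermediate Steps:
Function('l')(E, W) = -2 (Function('l')(E, W) = Add(2, -4) = -2)
Function('Z')(K) = 0 (Function('Z')(K) = Add(2, -2) = 0)
Function('j')(z, G) = Mul(-138, G) (Function('j')(z, G) = Add(Mul(-138, G), 0) = Mul(-138, G))
Add(-398419, Function('j')(-403, Function('T')(-12))) = Add(-398419, Mul(-138, Add(3, -12))) = Add(-398419, Mul(-138, -9)) = Add(-398419, 1242) = -397177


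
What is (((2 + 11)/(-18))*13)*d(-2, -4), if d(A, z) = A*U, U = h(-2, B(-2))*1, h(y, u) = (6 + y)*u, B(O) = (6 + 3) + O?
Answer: 4732/9 ≈ 525.78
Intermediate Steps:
B(O) = 9 + O
h(y, u) = u*(6 + y)
U = 28 (U = ((9 - 2)*(6 - 2))*1 = (7*4)*1 = 28*1 = 28)
d(A, z) = 28*A (d(A, z) = A*28 = 28*A)
(((2 + 11)/(-18))*13)*d(-2, -4) = (((2 + 11)/(-18))*13)*(28*(-2)) = ((13*(-1/18))*13)*(-56) = -13/18*13*(-56) = -169/18*(-56) = 4732/9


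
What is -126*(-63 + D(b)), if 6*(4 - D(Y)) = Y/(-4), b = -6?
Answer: 14931/2 ≈ 7465.5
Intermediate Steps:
D(Y) = 4 + Y/24 (D(Y) = 4 - Y/(6*(-4)) = 4 - Y*(-1)/(6*4) = 4 - (-1)*Y/24 = 4 + Y/24)
-126*(-63 + D(b)) = -126*(-63 + (4 + (1/24)*(-6))) = -126*(-63 + (4 - ¼)) = -126*(-63 + 15/4) = -126*(-237/4) = 14931/2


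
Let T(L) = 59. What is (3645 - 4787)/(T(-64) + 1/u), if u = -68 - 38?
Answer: -121052/6253 ≈ -19.359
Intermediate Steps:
u = -106
(3645 - 4787)/(T(-64) + 1/u) = (3645 - 4787)/(59 + 1/(-106)) = -1142/(59 - 1/106) = -1142/6253/106 = -1142*106/6253 = -121052/6253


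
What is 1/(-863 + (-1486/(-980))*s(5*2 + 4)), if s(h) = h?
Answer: -35/29462 ≈ -0.0011880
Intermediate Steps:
1/(-863 + (-1486/(-980))*s(5*2 + 4)) = 1/(-863 + (-1486/(-980))*(5*2 + 4)) = 1/(-863 + (-1486*(-1/980))*(10 + 4)) = 1/(-863 + (743/490)*14) = 1/(-863 + 743/35) = 1/(-29462/35) = -35/29462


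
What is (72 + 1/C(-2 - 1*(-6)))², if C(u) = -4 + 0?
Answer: 82369/16 ≈ 5148.1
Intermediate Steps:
C(u) = -4
(72 + 1/C(-2 - 1*(-6)))² = (72 + 1/(-4))² = (72 - ¼)² = (287/4)² = 82369/16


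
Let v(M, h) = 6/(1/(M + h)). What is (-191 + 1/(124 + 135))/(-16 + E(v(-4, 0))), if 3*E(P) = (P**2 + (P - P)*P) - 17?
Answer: -148404/132349 ≈ -1.1213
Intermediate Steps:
v(M, h) = 6*M + 6*h (v(M, h) = 6*(M + h) = 6*M + 6*h)
E(P) = -17/3 + P**2/3 (E(P) = ((P**2 + (P - P)*P) - 17)/3 = ((P**2 + 0*P) - 17)/3 = ((P**2 + 0) - 17)/3 = (P**2 - 17)/3 = (-17 + P**2)/3 = -17/3 + P**2/3)
(-191 + 1/(124 + 135))/(-16 + E(v(-4, 0))) = (-191 + 1/(124 + 135))/(-16 + (-17/3 + (6*(-4) + 6*0)**2/3)) = (-191 + 1/259)/(-16 + (-17/3 + (-24 + 0)**2/3)) = (-191 + 1/259)/(-16 + (-17/3 + (1/3)*(-24)**2)) = -49468/(259*(-16 + (-17/3 + (1/3)*576))) = -49468/(259*(-16 + (-17/3 + 192))) = -49468/(259*(-16 + 559/3)) = -49468/(259*511/3) = -49468/259*3/511 = -148404/132349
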